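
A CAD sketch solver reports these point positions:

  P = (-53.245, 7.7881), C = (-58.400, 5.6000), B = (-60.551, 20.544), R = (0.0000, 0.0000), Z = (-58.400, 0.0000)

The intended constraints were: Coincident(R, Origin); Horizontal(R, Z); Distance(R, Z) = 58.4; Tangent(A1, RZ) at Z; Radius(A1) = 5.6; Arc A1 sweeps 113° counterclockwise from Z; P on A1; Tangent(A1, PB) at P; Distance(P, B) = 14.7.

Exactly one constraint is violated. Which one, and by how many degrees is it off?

Tangent(A1, PB) at P — off by 6.80°.

R = (0.00, 0.00) ✓; R.y = 0.00, Z.y = 0.00 ✓; |RZ| = 58.40 ✓; ∠(CZ, ZR) = 90.00° ✓; |CZ| = 5.600 ✓; bearing(C→P) − bearing(C→Z) = 113.0° ✓; |CP| = 5.600 ✓; ∠(CP, PB) = 83.20° ✗; |PB| = 14.70 ✓.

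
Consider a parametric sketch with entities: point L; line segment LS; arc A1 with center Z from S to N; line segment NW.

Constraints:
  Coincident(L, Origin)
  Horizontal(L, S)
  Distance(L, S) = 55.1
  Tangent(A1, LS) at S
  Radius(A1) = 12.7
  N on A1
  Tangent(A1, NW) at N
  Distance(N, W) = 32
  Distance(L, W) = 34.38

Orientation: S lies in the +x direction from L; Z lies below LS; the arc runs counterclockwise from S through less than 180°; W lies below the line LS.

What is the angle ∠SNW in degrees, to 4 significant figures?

158.3°

Checks: |ZN| = 12.70 ✓; ∠(ZN, NW) = 90.00° ✓; |NW| = 32.00 ✓; |LW| = 34.38 ✓.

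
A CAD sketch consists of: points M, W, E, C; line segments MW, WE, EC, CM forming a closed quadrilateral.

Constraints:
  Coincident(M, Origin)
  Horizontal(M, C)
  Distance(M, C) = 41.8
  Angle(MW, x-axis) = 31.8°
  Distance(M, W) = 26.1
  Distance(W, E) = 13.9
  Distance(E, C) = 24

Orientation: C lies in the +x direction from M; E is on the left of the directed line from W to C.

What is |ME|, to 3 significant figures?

39.9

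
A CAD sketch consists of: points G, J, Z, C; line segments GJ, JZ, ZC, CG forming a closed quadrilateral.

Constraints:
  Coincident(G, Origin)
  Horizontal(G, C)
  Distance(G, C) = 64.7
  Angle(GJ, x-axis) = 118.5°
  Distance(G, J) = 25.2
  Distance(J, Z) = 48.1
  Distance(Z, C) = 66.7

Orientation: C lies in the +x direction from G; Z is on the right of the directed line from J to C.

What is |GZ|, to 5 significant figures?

23.867

G is at the origin; GC is horizontal with |GC| = 64.7 and C in +x, so C = (64.7, 0). GJ runs at 118.5° with |GJ| = 25.2, so J = (-12.024, 22.146). Z is determined by |JZ| = 48.1 and |ZC| = 66.7 together: it lies at the intersection of circle(J, 48.1) and circle(C, 66.7). With |JC| = 79.857, the foot of the radical line on JC is 26.559 from J and the perpendicular offset is √(48.1² − 26.559²) = 40.103. Taking the right-of-JC solution: Z = (2.3713, -23.749).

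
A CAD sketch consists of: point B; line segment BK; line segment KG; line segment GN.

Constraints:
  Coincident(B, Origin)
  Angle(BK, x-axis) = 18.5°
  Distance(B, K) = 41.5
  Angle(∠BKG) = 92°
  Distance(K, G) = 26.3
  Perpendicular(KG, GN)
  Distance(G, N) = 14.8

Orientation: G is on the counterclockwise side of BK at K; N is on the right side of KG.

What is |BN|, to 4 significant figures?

62.74

B is at the origin; BK runs at 18.5° with length 41.5, so K = 41.5·(cos 18.5°, sin 18.5°) = (39.36, 13.17). ∠BKG = 92.0°, so KG runs at 18.5° + (180° − 92.0°) = 106.5° from the x-axis; with |KG| = 26.3, G = K + 26.3·(cos 106.5°, sin 106.5°) = (31.89, 38.39). KG is perpendicular to GN; with |GN| = 14.8 on the right of KG, N = G + 14.8·(0.9588, 0.2840) = (46.08, 42.59). Then |BN| = |N − B| = 62.74.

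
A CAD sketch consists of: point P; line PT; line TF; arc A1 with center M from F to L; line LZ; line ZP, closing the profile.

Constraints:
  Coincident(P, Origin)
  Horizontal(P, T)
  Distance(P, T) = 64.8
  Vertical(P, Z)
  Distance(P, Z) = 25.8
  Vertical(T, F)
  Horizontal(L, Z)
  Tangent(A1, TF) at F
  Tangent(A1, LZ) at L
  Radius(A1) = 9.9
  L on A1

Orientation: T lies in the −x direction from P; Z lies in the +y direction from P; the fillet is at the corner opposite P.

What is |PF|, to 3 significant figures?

66.7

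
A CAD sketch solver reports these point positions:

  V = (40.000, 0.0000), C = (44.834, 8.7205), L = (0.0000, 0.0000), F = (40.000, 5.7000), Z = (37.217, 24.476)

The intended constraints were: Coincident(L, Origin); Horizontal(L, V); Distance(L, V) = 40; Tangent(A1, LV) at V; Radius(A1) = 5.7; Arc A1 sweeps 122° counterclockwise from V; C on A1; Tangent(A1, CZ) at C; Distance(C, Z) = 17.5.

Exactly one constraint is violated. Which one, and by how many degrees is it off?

Tangent(A1, CZ) at C — off by 6.20°.

L = (0.00, 0.00) ✓; L.y = 0.00, V.y = 0.00 ✓; |LV| = 40.00 ✓; ∠(FV, VL) = 90.00° ✓; |FV| = 5.700 ✓; bearing(F→C) − bearing(F→V) = 122.0° ✓; |FC| = 5.700 ✓; ∠(FC, CZ) = 96.20° ✗; |CZ| = 17.50 ✓.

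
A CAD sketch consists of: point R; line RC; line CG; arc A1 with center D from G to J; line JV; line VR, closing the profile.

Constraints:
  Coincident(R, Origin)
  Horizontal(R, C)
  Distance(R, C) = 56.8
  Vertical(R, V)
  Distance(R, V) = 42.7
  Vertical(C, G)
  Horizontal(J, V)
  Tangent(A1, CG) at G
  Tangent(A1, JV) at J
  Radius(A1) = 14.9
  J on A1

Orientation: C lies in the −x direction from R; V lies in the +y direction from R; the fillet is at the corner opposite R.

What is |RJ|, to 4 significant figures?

59.82

R is at the origin; R and C share the same y with |RC| = 56.8 and C on the −x side, so C = (-56.80, 0.000). R and V share the same x with |RV| = 42.7 and V on the +y side, so V = (0.000, 42.70). The virtual corner opposite R is at (-56.80, 42.70). Tangency of A1 to CG means the radius DG is perpendicular to CG and the tangent condition forces DJ to be normal to JV, with radius 14.9, so the center D sits 14.9 in from both sides at D = (-41.90, 27.80). That places the tangent points at G = (-56.80, 27.80) on CG and J = (-41.90, 42.70) on JV. Then |RJ| = |J − R| = 59.82.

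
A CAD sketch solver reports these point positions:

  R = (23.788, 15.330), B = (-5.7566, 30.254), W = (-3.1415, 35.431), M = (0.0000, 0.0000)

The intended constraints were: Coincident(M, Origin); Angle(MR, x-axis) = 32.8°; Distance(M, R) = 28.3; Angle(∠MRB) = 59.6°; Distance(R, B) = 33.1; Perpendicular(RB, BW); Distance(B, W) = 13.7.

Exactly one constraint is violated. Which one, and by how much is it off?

Distance(B, W) = 13.7 — off by 7.90.

M = (0.00, 0.00) ✓; MR at 32.80° ✓; |MR| = 28.30 ✓; ∠MRB = 59.60° ✓; |RB| = 33.10 ✓; ∠(RB, BW) = 90.00° ✓; |BW| = 5.800 ✗.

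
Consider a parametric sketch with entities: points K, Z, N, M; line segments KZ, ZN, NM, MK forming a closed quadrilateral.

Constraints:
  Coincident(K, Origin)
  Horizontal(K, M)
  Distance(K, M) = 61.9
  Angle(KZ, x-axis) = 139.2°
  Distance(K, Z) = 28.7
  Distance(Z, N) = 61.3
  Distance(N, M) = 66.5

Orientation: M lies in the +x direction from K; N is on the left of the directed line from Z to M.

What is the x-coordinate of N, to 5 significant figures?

26.657

Checks: |ZN| = 61.30 ✓; |NM| = 66.50 ✓.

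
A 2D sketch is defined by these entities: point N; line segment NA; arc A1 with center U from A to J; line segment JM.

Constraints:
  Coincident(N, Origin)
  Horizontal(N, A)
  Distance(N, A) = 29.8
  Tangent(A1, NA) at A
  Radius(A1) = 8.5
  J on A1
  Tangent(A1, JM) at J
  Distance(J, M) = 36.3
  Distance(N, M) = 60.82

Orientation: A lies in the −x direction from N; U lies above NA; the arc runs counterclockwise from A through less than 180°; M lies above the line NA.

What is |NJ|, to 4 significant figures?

26.20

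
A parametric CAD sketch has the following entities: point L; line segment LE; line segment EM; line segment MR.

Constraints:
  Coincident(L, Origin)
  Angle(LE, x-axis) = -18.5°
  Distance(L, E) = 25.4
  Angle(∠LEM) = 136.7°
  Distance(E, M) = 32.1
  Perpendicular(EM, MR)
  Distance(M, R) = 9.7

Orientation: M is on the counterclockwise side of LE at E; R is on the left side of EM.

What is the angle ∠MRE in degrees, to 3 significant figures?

73.2°

∠LEM = 136.7°, so EM runs at -18.5° + (180° − 136.7°) = 24.8° from the x-axis; with |EM| = 32.1, M = E + 32.1·(cos 24.8°, sin 24.8°) = (53.2, 5.40). EM ⟂ MR; with |MR| = 9.7 on the left of EM, R = M + 9.7·(-0.419, 0.908) = (49.2, 14.2). Then cos ∠MRE = RM·RE / (|RM||RE|), giving 73.2°.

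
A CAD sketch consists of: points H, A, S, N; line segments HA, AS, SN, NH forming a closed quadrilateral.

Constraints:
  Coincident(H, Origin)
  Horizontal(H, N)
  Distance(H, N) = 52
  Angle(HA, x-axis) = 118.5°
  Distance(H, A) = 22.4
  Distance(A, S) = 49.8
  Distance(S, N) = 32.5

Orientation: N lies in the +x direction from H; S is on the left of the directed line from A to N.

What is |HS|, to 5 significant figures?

48.169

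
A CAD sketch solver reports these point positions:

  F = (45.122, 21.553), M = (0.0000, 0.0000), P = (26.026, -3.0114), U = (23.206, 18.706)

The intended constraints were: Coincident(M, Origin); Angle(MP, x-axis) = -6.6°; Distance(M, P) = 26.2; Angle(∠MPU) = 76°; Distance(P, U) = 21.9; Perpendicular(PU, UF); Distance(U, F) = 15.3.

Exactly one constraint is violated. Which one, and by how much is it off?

Distance(U, F) = 15.3 — off by 6.80.

M = (0.00, 0.00) ✓; MP at -6.600° ✓; |MP| = 26.20 ✓; ∠MPU = 76.00° ✓; |PU| = 21.90 ✓; ∠(PU, UF) = 90.00° ✓; |UF| = 22.10 ✗.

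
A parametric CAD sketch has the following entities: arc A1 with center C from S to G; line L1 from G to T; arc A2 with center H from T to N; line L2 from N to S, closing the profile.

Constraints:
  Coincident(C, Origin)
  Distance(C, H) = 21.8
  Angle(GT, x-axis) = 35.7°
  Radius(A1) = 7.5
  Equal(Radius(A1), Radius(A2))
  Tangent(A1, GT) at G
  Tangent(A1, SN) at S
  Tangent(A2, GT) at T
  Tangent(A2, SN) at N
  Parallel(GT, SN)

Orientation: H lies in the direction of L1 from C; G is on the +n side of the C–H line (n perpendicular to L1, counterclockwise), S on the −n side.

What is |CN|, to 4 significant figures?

23.05

Tangency of A1 to both parallel lines with radius 7.5 puts G and S at C ± 7.5·n: G = (-4.377, 6.091), S = (4.377, -6.091). Equal radii place T and N the same way about H: T = H + 7.5·n = (13.33, 18.81), N = H − 7.5·n = (22.08, 6.631). Then |CN| = |N − C| = 23.05.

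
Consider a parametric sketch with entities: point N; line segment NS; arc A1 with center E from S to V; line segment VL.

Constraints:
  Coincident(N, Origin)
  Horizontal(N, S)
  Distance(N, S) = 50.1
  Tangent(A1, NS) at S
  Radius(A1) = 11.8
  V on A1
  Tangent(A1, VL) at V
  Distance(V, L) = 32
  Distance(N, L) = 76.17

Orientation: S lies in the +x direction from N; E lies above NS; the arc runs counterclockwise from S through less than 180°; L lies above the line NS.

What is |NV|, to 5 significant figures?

62.974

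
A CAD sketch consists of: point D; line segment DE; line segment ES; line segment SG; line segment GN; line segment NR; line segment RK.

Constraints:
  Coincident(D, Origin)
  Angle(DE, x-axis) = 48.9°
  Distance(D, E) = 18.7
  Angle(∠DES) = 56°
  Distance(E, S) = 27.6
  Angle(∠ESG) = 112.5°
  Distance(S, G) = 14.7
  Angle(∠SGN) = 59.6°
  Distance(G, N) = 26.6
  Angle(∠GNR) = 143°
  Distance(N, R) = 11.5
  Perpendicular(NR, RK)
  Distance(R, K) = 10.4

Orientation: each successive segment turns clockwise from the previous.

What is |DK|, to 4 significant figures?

21.51

D is at the origin; DE runs at 48.9° with length 18.7, so E = (12.29, 14.09). ∠DES = 56.0° gives ES at -75.10° from the x-axis; with |ES| = 27.6, S = (19.39, -12.58). ∠ESG = 112.5° gives SG at -142.6° from the x-axis; with |SG| = 14.7, G = (7.712, -21.51). ∠SGN = 59.6° gives GN at 97.00° from the x-axis; with |GN| = 26.6, N = (4.470, 4.893). ∠GNR = 143.0° gives NR at 60.00° from the x-axis; with |NR| = 11.5, R = (10.22, 14.85). The perpendicularity gives RK at right angles to NR, so RK runs at -30.00°; with |RK| = 10.4, K = (19.23, 9.652). Then |DK| = |K − D| = 21.51.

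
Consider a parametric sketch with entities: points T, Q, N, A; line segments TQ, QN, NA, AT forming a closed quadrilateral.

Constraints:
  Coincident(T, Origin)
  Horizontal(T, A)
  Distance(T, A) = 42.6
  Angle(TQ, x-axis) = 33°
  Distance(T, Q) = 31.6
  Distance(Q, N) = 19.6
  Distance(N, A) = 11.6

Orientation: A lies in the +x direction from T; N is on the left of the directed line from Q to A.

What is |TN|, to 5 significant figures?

46.585

Checks: |QN| = 19.60 ✓; |NA| = 11.60 ✓.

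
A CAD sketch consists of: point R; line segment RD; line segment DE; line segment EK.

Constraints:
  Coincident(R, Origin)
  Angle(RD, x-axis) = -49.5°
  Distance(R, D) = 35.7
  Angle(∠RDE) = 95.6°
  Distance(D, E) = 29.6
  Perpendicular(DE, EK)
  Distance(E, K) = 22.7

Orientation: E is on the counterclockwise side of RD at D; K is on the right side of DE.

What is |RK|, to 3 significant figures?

67.0

R is at the origin; RD runs at -49.5° with length 35.7, so D = 35.7·(cos -49.5°, sin -49.5°) = (23.2, -27.1). ∠RDE = 95.6°, so DE runs at -49.5° + (180° − 95.6°) = 34.9° from the x-axis; with |DE| = 29.6, E = D + 29.6·(cos 34.9°, sin 34.9°) = (47.5, -10.2). The perpendicularity gives EK at right angles to DE; with |EK| = 22.7 on the right of DE, K = E + 22.7·(0.572, -0.820) = (60.4, -28.8). Then |RK| = |K − R| = 67.0.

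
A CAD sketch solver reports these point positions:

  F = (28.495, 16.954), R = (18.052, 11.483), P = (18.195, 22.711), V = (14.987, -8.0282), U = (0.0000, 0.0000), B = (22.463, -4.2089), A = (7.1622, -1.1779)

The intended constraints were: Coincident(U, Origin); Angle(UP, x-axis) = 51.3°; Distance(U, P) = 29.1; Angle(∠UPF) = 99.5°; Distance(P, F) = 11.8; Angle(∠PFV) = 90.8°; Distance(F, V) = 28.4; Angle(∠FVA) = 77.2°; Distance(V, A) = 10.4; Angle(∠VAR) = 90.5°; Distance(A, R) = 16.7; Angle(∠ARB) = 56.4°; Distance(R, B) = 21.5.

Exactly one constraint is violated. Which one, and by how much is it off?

Distance(R, B) = 21.5 — off by 5.20.

U = (0.00, 0.00) ✓; UP at 51.30° ✓; |UP| = 29.10 ✓; ∠UPF = 99.50° ✓; |PF| = 11.80 ✓; ∠PFV = 90.80° ✓; |FV| = 28.40 ✓; ∠FVA = 77.20° ✓; |VA| = 10.40 ✓; ∠VAR = 90.50° ✓; |AR| = 16.70 ✓; ∠ARB = 56.40° ✓; |RB| = 16.30 ✗.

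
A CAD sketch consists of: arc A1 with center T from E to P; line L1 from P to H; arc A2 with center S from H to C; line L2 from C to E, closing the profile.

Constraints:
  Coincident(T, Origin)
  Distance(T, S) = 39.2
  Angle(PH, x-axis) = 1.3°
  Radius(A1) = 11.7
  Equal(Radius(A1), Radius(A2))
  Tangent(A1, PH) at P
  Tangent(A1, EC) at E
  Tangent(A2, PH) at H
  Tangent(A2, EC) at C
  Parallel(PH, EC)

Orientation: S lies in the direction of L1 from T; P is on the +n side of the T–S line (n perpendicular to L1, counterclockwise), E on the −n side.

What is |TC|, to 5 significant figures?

40.909

The slot axis is L1's direction at 1.3°, so u = (cos 1.3°, sin 1.3°) = (0.99974, 0.022687) and n = (−sin 1.3°, cos 1.3°) = (-0.022687, 0.99974). T is at the origin and S lies 39.2 along u from T, so S = 39.2·u = (39.190, 0.88934). Tangency of A1 to both parallel lines with radius 11.7 puts P and E at T ± 11.7·n: P = (-0.26544, 11.697), E = (0.26544, -11.697). Equal radii place H and C the same way about S: H = S + 11.7·n = (38.924, 12.586), C = S − 11.7·n = (39.455, -10.808). Then |TC| = |C − T| = 40.909.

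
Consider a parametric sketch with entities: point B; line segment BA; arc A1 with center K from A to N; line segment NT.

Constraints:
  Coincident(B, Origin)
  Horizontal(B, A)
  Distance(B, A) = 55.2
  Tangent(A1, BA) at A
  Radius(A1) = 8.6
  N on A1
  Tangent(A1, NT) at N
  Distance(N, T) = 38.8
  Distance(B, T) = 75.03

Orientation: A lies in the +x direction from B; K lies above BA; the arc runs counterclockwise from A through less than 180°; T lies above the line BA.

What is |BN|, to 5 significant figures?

64.466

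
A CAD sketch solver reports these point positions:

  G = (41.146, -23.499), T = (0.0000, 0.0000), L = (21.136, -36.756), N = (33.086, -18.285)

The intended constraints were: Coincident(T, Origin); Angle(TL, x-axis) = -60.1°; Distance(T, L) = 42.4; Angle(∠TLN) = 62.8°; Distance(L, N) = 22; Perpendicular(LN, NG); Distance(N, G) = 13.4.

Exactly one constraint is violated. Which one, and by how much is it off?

Distance(N, G) = 13.4 — off by 3.80.

T = (0.00, 0.00) ✓; TL at -60.10° ✓; |TL| = 42.40 ✓; ∠TLN = 62.80° ✓; |LN| = 22.00 ✓; ∠(LN, NG) = 90.00° ✓; |NG| = 9.599 ✗.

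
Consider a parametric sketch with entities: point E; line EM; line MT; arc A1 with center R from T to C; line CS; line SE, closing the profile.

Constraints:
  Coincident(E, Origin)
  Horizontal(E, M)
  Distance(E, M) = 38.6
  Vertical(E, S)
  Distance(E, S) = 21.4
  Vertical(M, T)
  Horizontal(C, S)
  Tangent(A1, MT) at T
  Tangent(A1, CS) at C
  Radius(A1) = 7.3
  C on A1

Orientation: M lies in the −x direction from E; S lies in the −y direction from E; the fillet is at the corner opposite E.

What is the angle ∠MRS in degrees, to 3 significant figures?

131°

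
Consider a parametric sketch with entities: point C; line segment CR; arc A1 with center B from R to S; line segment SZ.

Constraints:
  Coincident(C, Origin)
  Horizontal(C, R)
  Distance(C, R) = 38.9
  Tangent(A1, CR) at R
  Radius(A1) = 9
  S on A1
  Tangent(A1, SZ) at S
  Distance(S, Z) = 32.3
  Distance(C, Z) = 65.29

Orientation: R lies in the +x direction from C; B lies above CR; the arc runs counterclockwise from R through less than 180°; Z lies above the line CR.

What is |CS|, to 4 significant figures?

48.50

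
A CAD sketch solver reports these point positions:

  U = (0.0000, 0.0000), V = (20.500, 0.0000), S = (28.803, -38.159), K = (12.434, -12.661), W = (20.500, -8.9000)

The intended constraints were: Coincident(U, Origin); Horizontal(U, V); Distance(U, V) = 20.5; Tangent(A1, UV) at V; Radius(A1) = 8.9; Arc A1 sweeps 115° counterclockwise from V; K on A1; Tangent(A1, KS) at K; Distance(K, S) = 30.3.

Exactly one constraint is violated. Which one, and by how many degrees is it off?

Tangent(A1, KS) at K — off by 7.70°.

U = (0.00, 0.00) ✓; U.y = 0.00, V.y = 0.00 ✓; |UV| = 20.50 ✓; ∠(WV, VU) = 90.00° ✓; |WV| = 8.900 ✓; bearing(W→K) − bearing(W→V) = 115.0° ✓; |WK| = 8.900 ✓; ∠(WK, KS) = 82.30° ✗; |KS| = 30.30 ✓.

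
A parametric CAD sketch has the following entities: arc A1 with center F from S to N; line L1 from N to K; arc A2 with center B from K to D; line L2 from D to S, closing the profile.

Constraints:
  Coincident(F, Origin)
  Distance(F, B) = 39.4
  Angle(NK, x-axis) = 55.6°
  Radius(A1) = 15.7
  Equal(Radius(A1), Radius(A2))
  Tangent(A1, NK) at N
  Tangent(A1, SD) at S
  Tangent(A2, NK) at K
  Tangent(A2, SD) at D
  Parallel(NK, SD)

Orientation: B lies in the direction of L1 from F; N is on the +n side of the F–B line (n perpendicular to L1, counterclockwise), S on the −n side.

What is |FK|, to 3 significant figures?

42.4

Tangency of A1 to both parallel lines with radius 15.7 puts N and S at F ± 15.7·n: N = (-13.0, 8.87), S = (13.0, -8.87). Equal radii place K and D the same way about B: K = B + 15.7·n = (9.31, 41.4), D = B − 15.7·n = (35.2, 23.6). Then |FK| = |K − F| = 42.4.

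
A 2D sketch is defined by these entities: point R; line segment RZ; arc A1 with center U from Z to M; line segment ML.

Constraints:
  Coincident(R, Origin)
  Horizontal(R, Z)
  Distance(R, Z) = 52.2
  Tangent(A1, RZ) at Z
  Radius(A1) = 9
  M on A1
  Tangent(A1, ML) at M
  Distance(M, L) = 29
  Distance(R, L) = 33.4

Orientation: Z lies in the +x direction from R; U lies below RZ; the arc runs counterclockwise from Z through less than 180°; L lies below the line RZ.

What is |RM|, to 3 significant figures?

46.1

Checks: |UM| = 9.000 ✓; ∠(UM, ML) = 90.00° ✓; |ML| = 29.00 ✓; |RL| = 33.40 ✓.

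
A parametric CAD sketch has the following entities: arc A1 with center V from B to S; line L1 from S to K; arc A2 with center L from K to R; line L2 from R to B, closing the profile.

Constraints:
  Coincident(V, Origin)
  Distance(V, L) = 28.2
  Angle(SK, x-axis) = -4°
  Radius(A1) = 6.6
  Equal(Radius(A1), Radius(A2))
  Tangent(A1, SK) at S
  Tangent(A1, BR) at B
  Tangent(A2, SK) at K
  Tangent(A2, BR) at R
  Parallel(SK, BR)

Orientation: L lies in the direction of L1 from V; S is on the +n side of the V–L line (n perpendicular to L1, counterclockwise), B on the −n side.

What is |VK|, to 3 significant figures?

29.0

Tangency of A1 to both parallel lines with radius 6.6 puts S and B at V ± 6.6·n: S = (0.460, 6.58), B = (-0.460, -6.58). Equal radii place K and R the same way about L: K = L + 6.6·n = (28.6, 4.62), R = L − 6.6·n = (27.7, -8.55). Then |VK| = |K − V| = 29.0.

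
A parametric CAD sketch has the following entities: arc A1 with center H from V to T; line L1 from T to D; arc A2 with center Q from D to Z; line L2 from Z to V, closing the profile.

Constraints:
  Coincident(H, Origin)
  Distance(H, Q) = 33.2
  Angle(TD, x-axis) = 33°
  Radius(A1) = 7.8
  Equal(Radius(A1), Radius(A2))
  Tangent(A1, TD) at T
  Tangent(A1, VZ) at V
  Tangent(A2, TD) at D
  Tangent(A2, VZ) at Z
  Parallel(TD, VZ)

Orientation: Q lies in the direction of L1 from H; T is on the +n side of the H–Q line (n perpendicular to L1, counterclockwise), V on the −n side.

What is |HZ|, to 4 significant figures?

34.10

The slot axis is L1's direction at 33.0°, so u = (cos 33.0°, sin 33.0°) = (0.8387, 0.5446) and n = (−sin 33.0°, cos 33.0°) = (-0.5446, 0.8387). H is at the origin and Q lies 33.2 along u from H, so Q = 33.2·u = (27.84, 18.08). Tangency of A1 to both parallel lines with radius 7.8 puts T and V at H ± 7.8·n: T = (-4.248, 6.542), V = (4.248, -6.542). Equal radii place D and Z the same way about Q: D = Q + 7.8·n = (23.60, 24.62), Z = Q − 7.8·n = (32.09, 11.54). Then |HZ| = |Z − H| = 34.10.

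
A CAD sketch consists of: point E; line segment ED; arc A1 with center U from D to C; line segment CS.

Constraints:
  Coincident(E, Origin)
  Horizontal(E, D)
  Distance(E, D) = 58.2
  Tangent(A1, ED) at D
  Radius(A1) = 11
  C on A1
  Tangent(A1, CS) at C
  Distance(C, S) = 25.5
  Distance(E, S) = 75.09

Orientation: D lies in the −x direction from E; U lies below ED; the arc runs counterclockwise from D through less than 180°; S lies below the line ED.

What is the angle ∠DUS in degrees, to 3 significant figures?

166°

Checks: E = (0.00, 0.00) ✓; |UC| = 11.00 ✓; ∠(UC, CS) = 90.00° ✓; |CS| = 25.50 ✓; |ES| = 75.09 ✓.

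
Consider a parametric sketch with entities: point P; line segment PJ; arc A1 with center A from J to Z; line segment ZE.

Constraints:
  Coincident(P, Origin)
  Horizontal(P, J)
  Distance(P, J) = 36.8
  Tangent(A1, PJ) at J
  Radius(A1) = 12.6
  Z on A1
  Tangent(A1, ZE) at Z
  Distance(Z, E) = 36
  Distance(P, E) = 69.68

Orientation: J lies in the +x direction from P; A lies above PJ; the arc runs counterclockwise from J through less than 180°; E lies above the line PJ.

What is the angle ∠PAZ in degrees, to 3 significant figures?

160°

P is at the origin; P and J share the same y with |PJ| = 36.8 and J on the +x side, so J = (36.8, 0.00). Since A1 is tangent to PJ there, AJ ⟂ PJ, so A = J + (0, 12.6) = (36.8, 12.6). Since AZ ⟂ ZE (tangency), |AE| = √(12.6² + 36.0²) = 38.1 regardless of where Z sits on A1. So E lies on both circle(P, 69.68) and circle(A, 38.1); the above-PJ intersection is E = (50.2, 48.3). Z is the foot of the tangent from E: Z = (49.4, 12.3).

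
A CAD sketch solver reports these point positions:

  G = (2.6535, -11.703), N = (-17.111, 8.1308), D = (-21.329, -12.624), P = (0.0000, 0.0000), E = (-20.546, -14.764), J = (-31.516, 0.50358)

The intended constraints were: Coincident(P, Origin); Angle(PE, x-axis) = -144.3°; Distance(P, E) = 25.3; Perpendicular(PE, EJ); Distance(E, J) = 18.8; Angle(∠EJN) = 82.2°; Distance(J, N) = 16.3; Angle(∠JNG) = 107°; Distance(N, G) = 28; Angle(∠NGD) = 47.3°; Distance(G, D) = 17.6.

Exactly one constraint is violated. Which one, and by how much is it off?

Distance(G, D) = 17.6 — off by 6.40.

P = (0.00, 0.00) ✓; PE at -144.3° ✓; |PE| = 25.30 ✓; ∠(PE, EJ) = 90.00° ✓; |EJ| = 18.80 ✓; ∠EJN = 82.20° ✓; |JN| = 16.30 ✓; ∠JNG = 107.0° ✓; |NG| = 28.00 ✓; ∠NGD = 47.30° ✓; |GD| = 24.00 ✗.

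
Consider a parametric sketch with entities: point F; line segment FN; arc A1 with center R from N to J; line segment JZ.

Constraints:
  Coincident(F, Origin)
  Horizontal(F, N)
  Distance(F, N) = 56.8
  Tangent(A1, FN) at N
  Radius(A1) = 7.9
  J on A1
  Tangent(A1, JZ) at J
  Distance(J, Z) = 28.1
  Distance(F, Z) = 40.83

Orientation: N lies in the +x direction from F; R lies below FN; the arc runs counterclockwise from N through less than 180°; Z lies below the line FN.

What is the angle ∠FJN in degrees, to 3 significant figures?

152°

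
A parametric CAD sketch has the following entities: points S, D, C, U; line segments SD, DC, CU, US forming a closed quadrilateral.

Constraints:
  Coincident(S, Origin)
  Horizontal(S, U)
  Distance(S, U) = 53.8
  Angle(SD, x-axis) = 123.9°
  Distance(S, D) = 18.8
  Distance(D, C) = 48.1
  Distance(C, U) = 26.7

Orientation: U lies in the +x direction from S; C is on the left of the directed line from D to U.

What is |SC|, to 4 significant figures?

42.81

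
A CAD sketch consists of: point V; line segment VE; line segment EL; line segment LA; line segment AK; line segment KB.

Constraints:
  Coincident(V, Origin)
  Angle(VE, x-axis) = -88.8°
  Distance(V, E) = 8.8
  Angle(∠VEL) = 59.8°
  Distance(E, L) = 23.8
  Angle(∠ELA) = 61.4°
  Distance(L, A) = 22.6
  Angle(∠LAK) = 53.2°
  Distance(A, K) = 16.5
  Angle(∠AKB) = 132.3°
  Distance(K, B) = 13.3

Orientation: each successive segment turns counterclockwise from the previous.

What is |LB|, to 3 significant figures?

14.5

V is at the origin; VE runs at -88.8° with length 8.8, so E = (0.184, -8.80). ∠VEL = 59.8° gives EL at 31.4° from the x-axis; with |EL| = 23.8, L = (20.5, 3.60). ∠ELA = 61.4° gives LA at 150° from the x-axis; with |LA| = 22.6, A = (0.927, 14.9). ∠LAK = 53.2° gives AK at -83.2° from the x-axis; with |AK| = 16.5, K = (2.88, -1.48). ∠AKB = 132.3° gives KB at -35.5° from the x-axis; with |KB| = 13.3, B = (13.7, -9.21). Then |LB| = |B − L| = 14.5.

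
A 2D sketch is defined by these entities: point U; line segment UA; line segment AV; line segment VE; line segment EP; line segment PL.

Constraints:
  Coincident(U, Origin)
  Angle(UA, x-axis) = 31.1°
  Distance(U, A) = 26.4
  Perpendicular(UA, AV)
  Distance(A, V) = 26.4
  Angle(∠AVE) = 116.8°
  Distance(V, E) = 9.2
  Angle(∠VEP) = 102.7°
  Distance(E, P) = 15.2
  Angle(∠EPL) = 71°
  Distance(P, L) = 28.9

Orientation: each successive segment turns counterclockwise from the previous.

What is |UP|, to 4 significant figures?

20.66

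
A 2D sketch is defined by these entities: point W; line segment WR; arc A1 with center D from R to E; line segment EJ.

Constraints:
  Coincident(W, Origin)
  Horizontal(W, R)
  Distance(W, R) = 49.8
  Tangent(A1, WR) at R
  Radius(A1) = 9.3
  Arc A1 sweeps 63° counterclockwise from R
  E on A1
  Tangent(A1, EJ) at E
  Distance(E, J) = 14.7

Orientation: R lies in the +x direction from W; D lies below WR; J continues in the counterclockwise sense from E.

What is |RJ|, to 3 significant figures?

23.5

W is at the origin; WR is horizontal with |WR| = 49.8 and R on the +x side, so R = (49.8, 0.00). A1 meets WR tangentially, so DR is at right angles to WR, so D = R + (0, -9.3) = (49.8, -9.30). On A1, R sits at bearing 90° from D; a 63° counterclockwise sweep puts E at bearing 153°, so E = D + 9.3·(cos 153°, sin 153°) = (41.5, -5.08). The tangent condition forces DE to be normal to EJ, so EJ runs along (−sin 153°, cos 153°); with |EJ| = 14.7, J = (34.8, -18.2). Then |RJ| = |J − R| = 23.5.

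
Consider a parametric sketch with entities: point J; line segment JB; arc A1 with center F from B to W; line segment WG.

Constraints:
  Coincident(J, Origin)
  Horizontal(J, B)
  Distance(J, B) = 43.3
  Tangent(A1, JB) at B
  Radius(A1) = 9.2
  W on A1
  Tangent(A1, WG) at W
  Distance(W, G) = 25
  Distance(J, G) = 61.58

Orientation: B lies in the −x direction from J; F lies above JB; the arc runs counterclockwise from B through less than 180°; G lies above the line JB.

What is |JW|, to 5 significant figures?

38.806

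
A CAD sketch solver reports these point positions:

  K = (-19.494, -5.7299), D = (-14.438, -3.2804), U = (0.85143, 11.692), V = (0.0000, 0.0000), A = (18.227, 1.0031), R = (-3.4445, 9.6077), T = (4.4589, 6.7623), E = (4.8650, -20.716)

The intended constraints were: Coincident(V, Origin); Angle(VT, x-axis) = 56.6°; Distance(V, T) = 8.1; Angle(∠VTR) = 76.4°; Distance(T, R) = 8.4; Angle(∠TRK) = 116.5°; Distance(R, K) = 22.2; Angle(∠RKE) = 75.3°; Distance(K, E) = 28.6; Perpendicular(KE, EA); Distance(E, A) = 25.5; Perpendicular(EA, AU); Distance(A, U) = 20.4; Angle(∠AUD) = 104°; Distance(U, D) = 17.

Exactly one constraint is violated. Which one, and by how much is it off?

Distance(U, D) = 17 — off by 4.40.

V = (0.00, 0.00) ✓; VT at 56.60° ✓; |VT| = 8.100 ✓; ∠VTR = 76.40° ✓; |TR| = 8.400 ✓; ∠TRK = 116.5° ✓; |RK| = 22.20 ✓; ∠RKE = 75.30° ✓; |KE| = 28.60 ✓; ∠(KE, EA) = 90.00° ✓; |EA| = 25.50 ✓; ∠(EA, AU) = 90.00° ✓; |AU| = 20.40 ✓; ∠AUD = 104.0° ✓; |UD| = 21.40 ✗.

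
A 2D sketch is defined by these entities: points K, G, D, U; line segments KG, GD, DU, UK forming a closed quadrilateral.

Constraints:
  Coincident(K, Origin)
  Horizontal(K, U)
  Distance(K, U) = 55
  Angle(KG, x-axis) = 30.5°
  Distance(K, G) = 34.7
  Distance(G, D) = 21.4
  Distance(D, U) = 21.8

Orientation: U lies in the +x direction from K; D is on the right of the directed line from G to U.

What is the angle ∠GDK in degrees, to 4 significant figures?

74.42°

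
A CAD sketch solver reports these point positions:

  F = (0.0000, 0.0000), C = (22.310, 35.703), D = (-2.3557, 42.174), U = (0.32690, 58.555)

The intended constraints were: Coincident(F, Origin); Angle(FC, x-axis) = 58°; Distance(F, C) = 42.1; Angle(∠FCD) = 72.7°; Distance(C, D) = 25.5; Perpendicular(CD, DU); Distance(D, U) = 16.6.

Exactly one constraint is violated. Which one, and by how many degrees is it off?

Perpendicular(CD, DU) — off by 5.40°.

F = (0.00, 0.00) ✓; FC at 58.00° ✓; |FC| = 42.10 ✓; ∠FCD = 72.70° ✓; |CD| = 25.50 ✓; ∠(CD, DU) = 84.60° ✗; |DU| = 16.60 ✓.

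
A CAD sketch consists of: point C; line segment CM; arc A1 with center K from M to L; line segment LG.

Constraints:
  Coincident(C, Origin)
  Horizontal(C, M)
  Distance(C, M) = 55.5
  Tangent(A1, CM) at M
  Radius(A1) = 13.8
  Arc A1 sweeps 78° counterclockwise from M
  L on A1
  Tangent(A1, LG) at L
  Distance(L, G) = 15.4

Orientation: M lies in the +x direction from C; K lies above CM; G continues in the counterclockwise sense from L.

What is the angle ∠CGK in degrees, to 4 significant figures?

16.34°

On A1, M sits at bearing -90° from K; a 78° counterclockwise sweep puts L at bearing -12°, so L = K + 13.8·(cos -12°, sin -12°) = (69.00, 10.93). Since A1 is tangent to LG there, KL ⟂ LG, so LG runs along (−sin -12°, cos -12°); with |LG| = 15.4, G = (72.20, 25.99). Then cos ∠CGK = GC·GK / (|GC||GK|), giving 16.34°.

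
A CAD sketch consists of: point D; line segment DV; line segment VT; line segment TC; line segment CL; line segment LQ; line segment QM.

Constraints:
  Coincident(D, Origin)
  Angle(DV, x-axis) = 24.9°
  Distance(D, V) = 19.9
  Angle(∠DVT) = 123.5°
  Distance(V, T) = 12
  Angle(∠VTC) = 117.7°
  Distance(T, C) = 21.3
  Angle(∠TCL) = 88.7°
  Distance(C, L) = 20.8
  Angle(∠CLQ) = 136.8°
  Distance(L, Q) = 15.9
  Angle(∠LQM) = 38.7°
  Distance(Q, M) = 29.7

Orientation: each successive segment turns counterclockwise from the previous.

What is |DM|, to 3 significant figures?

26.9

∠CLQ = 136.8° gives LQ at -81.8° from the x-axis; with |LQ| = 15.9, Q = (-6.98, 0.0778). ∠LQM = 38.7° gives QM at 59.5° from the x-axis; with |QM| = 29.7, M = (8.09, 25.7). Then |DM| = |M − D| = 26.9.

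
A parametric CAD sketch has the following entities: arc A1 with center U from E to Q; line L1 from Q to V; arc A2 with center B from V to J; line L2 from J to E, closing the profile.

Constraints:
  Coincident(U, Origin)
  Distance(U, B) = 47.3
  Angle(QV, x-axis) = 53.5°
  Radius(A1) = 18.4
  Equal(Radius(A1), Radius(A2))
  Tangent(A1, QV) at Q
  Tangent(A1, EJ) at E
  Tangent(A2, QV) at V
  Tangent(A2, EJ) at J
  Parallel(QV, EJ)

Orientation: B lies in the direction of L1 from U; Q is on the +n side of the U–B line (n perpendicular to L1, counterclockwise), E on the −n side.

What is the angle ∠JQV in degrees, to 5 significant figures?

37.883°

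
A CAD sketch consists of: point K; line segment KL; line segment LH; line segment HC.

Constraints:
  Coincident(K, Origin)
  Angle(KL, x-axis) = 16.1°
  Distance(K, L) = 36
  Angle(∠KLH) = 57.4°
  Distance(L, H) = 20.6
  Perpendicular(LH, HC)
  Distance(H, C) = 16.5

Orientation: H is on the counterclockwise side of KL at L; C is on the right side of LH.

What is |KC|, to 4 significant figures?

46.84

∠KLH = 57.4°, so LH runs at 16.1° + (180° − 57.4°) = 138.7° from the x-axis; with |LH| = 20.6, H = L + 20.6·(cos 138.7°, sin 138.7°) = (19.11, 23.58). The perpendicularity gives HC at right angles to LH; with |HC| = 16.5 on the right of LH, C = H + 16.5·(0.6600, 0.7513) = (30.00, 35.98). Then |KC| = |C − K| = 46.84.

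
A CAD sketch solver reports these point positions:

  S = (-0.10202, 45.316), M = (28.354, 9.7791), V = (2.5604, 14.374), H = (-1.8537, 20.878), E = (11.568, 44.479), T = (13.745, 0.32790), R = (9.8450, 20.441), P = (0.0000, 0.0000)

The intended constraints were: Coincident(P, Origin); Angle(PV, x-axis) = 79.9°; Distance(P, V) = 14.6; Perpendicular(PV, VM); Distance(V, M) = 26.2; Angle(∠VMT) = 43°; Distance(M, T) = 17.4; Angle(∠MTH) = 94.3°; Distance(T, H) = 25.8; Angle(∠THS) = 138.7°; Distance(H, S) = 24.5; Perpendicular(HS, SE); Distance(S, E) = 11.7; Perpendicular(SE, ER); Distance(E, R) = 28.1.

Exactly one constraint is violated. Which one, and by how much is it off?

Distance(E, R) = 28.1 — off by 4.00.

P = (0.00, 0.00) ✓; PV at 79.90° ✓; |PV| = 14.60 ✓; ∠(PV, VM) = 90.00° ✓; |VM| = 26.20 ✓; ∠VMT = 43.00° ✓; |MT| = 17.40 ✓; ∠MTH = 94.30° ✓; |TH| = 25.80 ✓; ∠THS = 138.7° ✓; |HS| = 24.50 ✓; ∠(HS, SE) = 90.00° ✓; |SE| = 11.70 ✓; ∠(SE, ER) = 90.00° ✓; |ER| = 24.10 ✗.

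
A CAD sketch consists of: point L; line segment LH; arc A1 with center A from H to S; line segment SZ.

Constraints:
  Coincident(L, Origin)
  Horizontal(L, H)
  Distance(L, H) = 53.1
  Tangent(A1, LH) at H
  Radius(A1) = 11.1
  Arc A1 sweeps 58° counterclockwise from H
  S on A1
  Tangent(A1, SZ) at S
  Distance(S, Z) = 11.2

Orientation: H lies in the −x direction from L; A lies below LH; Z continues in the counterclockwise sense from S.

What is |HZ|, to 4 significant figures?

21.26

L is at the origin; L and H share the same y with |LH| = 53.1 and H on the −x side, so H = (-53.10, 0.000). The tangent condition forces AH to be normal to LH, so A = H + (0, -11.1) = (-53.10, -11.10). On A1, H sits at bearing 90° from A; a 58° counterclockwise sweep puts S at bearing 148°, so S = A + 11.1·(cos 148°, sin 148°) = (-62.51, -5.218). Tangency of A1 to SZ means the radius AS is perpendicular to SZ, so SZ runs along (−sin 148°, cos 148°); with |SZ| = 11.2, Z = (-68.45, -14.72). Then |HZ| = |Z − H| = 21.26.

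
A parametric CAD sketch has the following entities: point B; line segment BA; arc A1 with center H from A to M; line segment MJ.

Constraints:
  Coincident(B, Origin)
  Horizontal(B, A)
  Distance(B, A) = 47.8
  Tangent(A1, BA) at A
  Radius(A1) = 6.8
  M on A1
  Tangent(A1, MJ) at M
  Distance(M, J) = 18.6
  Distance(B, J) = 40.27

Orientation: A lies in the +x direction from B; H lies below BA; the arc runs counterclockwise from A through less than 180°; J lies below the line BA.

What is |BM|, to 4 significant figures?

41.75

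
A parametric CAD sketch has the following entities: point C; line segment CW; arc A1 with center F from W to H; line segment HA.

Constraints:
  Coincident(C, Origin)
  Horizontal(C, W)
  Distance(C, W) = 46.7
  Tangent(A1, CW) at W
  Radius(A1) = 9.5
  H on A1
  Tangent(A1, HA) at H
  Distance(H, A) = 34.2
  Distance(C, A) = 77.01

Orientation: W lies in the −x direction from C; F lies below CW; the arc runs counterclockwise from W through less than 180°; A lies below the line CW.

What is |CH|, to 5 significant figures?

56.110

Checks: C.y = 0.00, W.y = 0.00 ✓; ∠(FW, WC) = 90.00° ✓; |FW| = 9.500 ✓; |FH| = 9.500 ✓; ∠(FH, HA) = 90.00° ✓; |HA| = 34.20 ✓; |CA| = 77.01 ✓.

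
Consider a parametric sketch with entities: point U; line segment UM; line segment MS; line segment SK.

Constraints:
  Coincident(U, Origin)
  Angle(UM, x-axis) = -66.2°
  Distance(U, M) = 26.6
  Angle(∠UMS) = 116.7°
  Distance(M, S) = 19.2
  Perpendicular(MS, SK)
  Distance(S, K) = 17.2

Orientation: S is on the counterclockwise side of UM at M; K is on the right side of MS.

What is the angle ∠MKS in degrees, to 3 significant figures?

48.1°

U is at the origin; UM runs at -66.2° with length 26.6, so M = 26.6·(cos -66.2°, sin -66.2°) = (10.7, -24.3). ∠UMS = 116.7°, so MS runs at -66.2° + (180° − 116.7°) = -2.90° from the x-axis; with |MS| = 19.2, S = M + 19.2·(cos -2.90°, sin -2.90°) = (29.9, -25.3). MS is perpendicular to SK; with |SK| = 17.2 on the right of MS, K = S + 17.2·(-0.0506, -0.999) = (29.0, -42.5). Then cos ∠MKS = KM·KS / (|KM||KS|), giving 48.1°.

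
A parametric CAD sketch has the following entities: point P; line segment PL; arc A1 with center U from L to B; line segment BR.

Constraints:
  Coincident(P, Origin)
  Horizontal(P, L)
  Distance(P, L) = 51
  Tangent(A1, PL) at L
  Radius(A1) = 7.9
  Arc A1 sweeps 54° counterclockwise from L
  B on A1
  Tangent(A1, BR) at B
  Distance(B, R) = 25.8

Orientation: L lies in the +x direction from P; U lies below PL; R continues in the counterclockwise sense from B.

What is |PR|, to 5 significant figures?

38.068

On A1, L sits at bearing 90° from U; a 54° counterclockwise sweep puts B at bearing 144°, so B = U + 7.9·(cos 144°, sin 144°) = (44.609, -3.2565). The tangent condition forces UB to be normal to BR, so BR runs along (−sin 144°, cos 144°); with |BR| = 25.8, R = (29.444, -24.129). Then |PR| = |R − P| = 38.068.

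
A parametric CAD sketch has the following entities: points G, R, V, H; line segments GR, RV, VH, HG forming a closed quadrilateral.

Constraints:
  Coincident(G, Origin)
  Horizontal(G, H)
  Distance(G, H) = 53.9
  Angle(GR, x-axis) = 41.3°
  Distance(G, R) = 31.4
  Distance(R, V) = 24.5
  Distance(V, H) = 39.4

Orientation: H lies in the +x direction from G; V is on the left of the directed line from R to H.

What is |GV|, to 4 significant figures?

55.89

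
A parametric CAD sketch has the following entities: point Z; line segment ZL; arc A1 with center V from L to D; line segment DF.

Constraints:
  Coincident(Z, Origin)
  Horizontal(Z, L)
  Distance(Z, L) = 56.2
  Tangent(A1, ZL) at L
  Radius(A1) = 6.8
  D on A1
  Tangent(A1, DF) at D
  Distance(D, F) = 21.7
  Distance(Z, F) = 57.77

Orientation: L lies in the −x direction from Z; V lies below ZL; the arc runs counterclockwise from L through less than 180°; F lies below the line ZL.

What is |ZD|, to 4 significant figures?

62.79

Z is at the origin; ZL is horizontal with |ZL| = 56.2 and L on the −x side, so L = (-56.20, 0.000). Tangency of A1 to ZL means the radius VL is perpendicular to ZL, so V = L + (0, -6.8) = (-56.20, -6.800). Since VD ⟂ DF (tangency), |VF| = √(6.8² + 21.7²) = 22.74 regardless of where D sits on A1. So F lies on both circle(Z, 57.77) and circle(V, 22.74); the below-ZL intersection is F = (-50.13, -28.71). D is the foot of the tangent from F: D = (-61.91, -10.49).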